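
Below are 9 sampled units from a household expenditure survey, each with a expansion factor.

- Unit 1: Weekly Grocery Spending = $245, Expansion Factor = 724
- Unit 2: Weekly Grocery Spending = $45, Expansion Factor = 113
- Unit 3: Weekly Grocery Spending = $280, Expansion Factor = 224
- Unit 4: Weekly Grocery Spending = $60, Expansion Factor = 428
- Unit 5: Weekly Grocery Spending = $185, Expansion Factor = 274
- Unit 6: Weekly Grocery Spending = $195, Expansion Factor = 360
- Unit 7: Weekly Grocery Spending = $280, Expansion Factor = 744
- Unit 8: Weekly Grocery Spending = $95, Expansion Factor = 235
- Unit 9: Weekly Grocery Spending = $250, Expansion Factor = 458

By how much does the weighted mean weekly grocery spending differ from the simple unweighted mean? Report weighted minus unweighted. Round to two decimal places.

25.33

Unweighted sum = 245 + 45 + 280 + 60 + 185 + 195 + 280 + 95 + 250 = 1635
Unweighted mean = 1635 / 9 = 181.66667
Weighted sum = 245×724 + 45×113 + 280×224 + 60×428 + 185×274 + 195×360 + 280×744 + 95×235 + 250×458
  = 177380 + 5085 + 62720 + 25680 + 50690 + 70200 + 208320 + 22325 + 114500 = 736900
Sum of weights = 3560
Weighted mean = 736900 / 3560 = 206.99438
Difference (weighted minus unweighted) = 25.327715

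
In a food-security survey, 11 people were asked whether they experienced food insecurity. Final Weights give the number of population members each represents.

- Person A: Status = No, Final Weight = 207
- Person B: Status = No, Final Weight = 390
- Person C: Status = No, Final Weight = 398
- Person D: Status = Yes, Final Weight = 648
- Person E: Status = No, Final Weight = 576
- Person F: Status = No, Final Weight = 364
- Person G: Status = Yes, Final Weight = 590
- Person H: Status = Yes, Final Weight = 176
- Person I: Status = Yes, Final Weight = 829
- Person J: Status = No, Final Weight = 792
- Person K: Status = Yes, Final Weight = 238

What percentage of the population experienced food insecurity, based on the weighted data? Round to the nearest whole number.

Sum of weights for 'Yes' = 648 + 590 + 176 + 829 + 238 = 2481
Total weight = 207 + 390 + 398 + 648 + 576 + 364 + 590 + 176 + 829 + 792 + 238 = 5208
Weighted proportion = 2481 / 5208 = 0.47638249 → 47.638249%

48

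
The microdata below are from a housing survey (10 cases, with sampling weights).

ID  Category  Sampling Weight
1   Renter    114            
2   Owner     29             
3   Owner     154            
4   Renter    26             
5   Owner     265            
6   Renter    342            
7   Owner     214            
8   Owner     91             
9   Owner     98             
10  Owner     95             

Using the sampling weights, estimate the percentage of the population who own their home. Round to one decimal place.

Sum of weights for 'Owner' = 29 + 154 + 265 + 214 + 91 + 98 + 95 = 946
Total weight = 114 + 29 + 154 + 26 + 265 + 342 + 214 + 91 + 98 + 95 = 1428
Weighted proportion = 946 / 1428 = 0.66246499 → 66.246499%

66.2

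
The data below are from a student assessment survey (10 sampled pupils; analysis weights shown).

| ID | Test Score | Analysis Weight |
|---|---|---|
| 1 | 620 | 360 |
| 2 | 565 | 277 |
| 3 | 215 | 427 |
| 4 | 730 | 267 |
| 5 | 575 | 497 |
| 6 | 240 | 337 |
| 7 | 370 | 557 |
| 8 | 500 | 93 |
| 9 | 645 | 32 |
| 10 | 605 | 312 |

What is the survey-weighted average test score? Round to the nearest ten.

470

Weighted sum = 620×360 + 565×277 + 215×427 + 730×267 + 575×497 + 240×337 + 370×557 + 500×93 + 645×32 + 605×312
  = 223200 + 156505 + 91805 + 194910 + 285775 + 80880 + 206090 + 46500 + 20640 + 188760 = 1495065
Sum of weights = 360 + 277 + 427 + 267 + 497 + 337 + 557 + 93 + 32 + 312 = 3159
Weighted mean = 1495065 / 3159 = 473.2716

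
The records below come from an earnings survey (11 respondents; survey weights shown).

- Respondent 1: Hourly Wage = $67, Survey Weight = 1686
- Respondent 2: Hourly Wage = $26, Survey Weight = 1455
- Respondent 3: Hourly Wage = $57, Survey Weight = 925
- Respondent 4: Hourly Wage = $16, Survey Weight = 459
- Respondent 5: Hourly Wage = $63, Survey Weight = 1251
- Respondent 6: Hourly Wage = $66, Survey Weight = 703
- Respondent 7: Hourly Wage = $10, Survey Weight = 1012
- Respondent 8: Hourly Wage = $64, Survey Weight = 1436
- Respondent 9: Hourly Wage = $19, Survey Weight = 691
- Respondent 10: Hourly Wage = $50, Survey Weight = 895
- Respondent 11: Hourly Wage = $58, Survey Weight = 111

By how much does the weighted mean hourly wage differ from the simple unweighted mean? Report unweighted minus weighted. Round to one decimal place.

Unweighted sum = 67 + 26 + 57 + 16 + 63 + 66 + 10 + 64 + 19 + 50 + 58 = 496
Unweighted mean = 496 / 11 = 45.090909
Weighted sum = 67×1686 + 26×1455 + 57×925 + 16×459 + 63×1251 + 66×703 + 10×1012 + 64×1436 + 19×691 + 50×895 + 58×111
  = 112962 + 37830 + 52725 + 7344 + 78813 + 46398 + 10120 + 91904 + 13129 + 44750 + 6438 = 502413
Sum of weights = 1686 + 1455 + 925 + 459 + 1251 + 703 + 1012 + 1436 + 691 + 895 + 111 = 10624
Weighted mean = 502413 / 10624 = 47.29038
Difference (unweighted minus weighted) = -2.1994712

-2.2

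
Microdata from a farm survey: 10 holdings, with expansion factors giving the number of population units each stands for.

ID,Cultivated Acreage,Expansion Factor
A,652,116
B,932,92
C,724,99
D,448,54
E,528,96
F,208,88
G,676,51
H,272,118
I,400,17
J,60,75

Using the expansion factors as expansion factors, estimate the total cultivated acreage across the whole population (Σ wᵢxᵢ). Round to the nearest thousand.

404000

Weighted total = 404108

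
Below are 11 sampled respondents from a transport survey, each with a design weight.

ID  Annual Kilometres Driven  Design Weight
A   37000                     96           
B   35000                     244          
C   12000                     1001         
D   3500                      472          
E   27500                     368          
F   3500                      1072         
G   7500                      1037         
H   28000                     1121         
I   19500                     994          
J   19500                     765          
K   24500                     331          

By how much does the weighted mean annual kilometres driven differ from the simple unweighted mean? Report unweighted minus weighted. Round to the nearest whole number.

3614

Unweighted sum = 37000 + 35000 + 12000 + 3500 + 27500 + 3500 + 7500 + 28000 + 19500 + 19500 + 24500 = 217500
Unweighted mean = 217500 / 11 = 19772.727
Weighted sum = 37000×96 + 35000×244 + 12000×1001 + 3500×472 + 27500×368 + 3500×1072 + 7500×1037 + 28000×1121 + 19500×994 + 19500×765 + 24500×331
  = 3552000 + 8540000 + 12012000 + 1652000 + 10120000 + 3752000 + 7777500 + 31388000 + 19383000 + 14917500 + 8109500 = 121203500
Sum of weights = 7501
Weighted mean = 121203500 / 7501 = 16158.312
Difference (unweighted minus weighted) = 3614.415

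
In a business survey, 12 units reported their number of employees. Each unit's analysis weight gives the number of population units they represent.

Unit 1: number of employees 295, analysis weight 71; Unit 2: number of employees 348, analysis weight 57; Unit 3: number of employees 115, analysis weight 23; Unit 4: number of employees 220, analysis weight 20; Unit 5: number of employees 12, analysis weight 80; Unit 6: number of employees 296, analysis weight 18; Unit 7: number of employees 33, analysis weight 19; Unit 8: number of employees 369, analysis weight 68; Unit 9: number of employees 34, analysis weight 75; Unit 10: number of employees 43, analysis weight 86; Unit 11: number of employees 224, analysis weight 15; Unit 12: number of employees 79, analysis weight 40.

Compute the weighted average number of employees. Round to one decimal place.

Weighted sum = 92601
Sum of weights = 572
Weighted mean = 92601 / 572 = 161.88986

161.9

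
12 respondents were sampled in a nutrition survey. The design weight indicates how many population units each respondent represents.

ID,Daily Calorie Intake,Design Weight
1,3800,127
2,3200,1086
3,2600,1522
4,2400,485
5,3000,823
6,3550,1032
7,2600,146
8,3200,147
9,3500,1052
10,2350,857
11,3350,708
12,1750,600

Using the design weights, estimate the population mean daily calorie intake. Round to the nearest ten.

2930

Weighted sum = 3800×127 + 3200×1086 + 2600×1522 + 2400×485 + 3000×823 + 3550×1032 + 2600×146 + 3200×147 + 3500×1052 + 2350×857 + 3350×708 + 1750×600
  = 482600 + 3475200 + 3957200 + 1164000 + 2469000 + 3663600 + 379600 + 470400 + 3682000 + 2013950 + 2371800 + 1050000 = 25179350
Sum of weights = 127 + 1086 + 1522 + 485 + 823 + 1032 + 146 + 147 + 1052 + 857 + 708 + 600 = 8585
Weighted mean = 25179350 / 8585 = 2932.947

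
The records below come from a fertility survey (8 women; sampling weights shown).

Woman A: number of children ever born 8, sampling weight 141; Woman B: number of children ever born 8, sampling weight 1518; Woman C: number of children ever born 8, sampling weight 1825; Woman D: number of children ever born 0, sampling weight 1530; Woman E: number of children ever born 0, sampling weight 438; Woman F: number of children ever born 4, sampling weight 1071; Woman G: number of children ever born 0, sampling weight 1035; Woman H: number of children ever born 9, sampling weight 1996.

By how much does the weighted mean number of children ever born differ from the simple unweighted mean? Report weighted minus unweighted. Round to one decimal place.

Unweighted sum = 8 + 8 + 8 + 0 + 0 + 4 + 0 + 9 = 37
Unweighted mean = 37 / 8 = 4.625
Weighted sum = 8×141 + 8×1518 + 8×1825 + 0×1530 + 0×438 + 4×1071 + 0×1035 + 9×1996
  = 1128 + 12144 + 14600 + 0 + 0 + 4284 + 0 + 17964 = 50120
Sum of weights = 141 + 1518 + 1825 + 1530 + 438 + 1071 + 1035 + 1996 = 9554
Weighted mean = 50120 / 9554 = 5.2459703
Difference (weighted minus unweighted) = 0.62097027

0.6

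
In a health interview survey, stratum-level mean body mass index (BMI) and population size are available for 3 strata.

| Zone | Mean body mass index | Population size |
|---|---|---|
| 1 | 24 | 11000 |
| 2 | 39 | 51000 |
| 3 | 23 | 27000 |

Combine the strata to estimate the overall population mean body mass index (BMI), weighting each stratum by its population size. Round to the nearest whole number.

32

Σ Nₕ·x̄ₕ = 24×11000 + 39×51000 + 23×27000
  = 2874000
Σ Nₕ = 11000 + 51000 + 27000 = 89000
Overall mean = 2874000 / 89000 = 32.292135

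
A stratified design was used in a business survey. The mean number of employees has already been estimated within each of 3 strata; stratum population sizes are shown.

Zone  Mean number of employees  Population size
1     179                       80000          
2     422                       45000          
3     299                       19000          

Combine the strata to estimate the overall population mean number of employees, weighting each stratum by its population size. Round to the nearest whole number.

271

Σ Nₕ·x̄ₕ = 179×80000 + 422×45000 + 299×19000
  = 14320000 + 18990000 + 5681000 = 38991000
Σ Nₕ = 80000 + 45000 + 19000 = 144000
Overall mean = 38991000 / 144000 = 270.77083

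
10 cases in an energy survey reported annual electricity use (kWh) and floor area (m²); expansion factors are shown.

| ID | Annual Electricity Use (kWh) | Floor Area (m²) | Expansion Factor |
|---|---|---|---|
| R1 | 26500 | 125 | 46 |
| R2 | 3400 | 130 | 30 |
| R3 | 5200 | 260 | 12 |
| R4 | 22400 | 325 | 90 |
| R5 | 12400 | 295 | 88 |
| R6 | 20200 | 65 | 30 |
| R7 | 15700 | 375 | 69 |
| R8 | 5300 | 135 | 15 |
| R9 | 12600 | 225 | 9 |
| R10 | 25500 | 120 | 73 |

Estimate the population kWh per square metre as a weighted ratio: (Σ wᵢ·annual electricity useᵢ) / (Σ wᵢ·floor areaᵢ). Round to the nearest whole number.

Σ wᵢ·y = 26500×46 + 3400×30 + 5200×12 + 22400×90 + 12400×88 + 20200×30 + 15700×69 + 5300×15 + 12600×9 + 25500×73
  = 8234300
Σ wᵢ·x = 125×46 + 130×30 + 260×12 + 325×90 + 295×88 + 65×30 + 375×69 + 135×15 + 225×9 + 120×73
  = 5750 + 3900 + 3120 + 29250 + 25960 + 1950 + 25875 + 2025 + 2025 + 8760 = 108615
Ratio = 8234300 / 108615 = 75.811812

76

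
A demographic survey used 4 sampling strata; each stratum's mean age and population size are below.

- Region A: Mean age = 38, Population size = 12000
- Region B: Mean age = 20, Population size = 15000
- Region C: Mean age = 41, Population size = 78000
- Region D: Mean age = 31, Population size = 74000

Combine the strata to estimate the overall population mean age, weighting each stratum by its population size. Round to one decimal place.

34.9

Σ Nₕ·x̄ₕ = 38×12000 + 20×15000 + 41×78000 + 31×74000
  = 6248000
Σ Nₕ = 12000 + 15000 + 78000 + 74000 = 179000
Overall mean = 6248000 / 179000 = 34.905028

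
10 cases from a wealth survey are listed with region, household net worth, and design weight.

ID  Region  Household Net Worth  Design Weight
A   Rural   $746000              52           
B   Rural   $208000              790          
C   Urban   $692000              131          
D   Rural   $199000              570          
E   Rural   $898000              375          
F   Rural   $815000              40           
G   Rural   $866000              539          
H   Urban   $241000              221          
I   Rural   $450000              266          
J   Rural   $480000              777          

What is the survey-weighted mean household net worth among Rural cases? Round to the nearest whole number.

Rural rows: A, B, D, E, F, G, I, J
Weighted sum = 746000×52 + 208000×790 + 199000×570 + 898000×375 + 815000×40 + 866000×539 + 450000×266 + 480000×777
  = 38792000 + 164320000 + 113430000 + 336750000 + 32600000 + 466774000 + 119700000 + 372960000 = 1645326000
Sum of weights = 52 + 790 + 570 + 375 + 40 + 539 + 266 + 777 = 3409
Weighted mean = 1645326000 / 3409 = 482641.83

482642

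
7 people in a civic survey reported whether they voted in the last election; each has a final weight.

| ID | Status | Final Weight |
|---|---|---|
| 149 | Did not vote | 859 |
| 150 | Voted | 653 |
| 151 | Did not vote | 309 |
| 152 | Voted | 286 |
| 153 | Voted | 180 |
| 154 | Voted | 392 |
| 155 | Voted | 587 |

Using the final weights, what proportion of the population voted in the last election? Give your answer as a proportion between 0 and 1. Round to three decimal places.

Sum of weights for 'Voted' = 653 + 286 + 180 + 392 + 587 = 2098
Total weight = 3266
Weighted proportion = 2098 / 3266 = 0.642376

0.642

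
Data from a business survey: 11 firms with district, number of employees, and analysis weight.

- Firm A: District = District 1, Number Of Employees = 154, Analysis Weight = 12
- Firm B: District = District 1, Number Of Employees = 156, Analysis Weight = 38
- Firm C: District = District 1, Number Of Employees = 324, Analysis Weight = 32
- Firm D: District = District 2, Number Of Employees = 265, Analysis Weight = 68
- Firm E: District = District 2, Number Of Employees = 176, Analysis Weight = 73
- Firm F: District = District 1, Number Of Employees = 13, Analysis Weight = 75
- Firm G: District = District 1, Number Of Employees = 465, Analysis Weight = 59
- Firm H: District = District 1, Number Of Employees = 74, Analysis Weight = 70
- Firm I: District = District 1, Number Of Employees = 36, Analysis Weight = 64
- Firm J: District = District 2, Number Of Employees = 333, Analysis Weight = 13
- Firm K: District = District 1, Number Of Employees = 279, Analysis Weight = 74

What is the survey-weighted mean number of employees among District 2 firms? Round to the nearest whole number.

District 2 rows: D, E, J
Weighted sum = 265×68 + 176×73 + 333×13
  = 18020 + 12848 + 4329 = 35197
Sum of weights = 68 + 73 + 13 = 154
Weighted mean = 35197 / 154 = 228.55195

229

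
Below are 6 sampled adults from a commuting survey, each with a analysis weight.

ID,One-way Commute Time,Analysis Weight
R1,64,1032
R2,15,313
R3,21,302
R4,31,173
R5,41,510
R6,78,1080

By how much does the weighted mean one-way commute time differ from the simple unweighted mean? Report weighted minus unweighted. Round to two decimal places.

Unweighted sum = 64 + 15 + 21 + 31 + 41 + 78 = 250
Unweighted mean = 250 / 6 = 41.666667
Weighted sum = 64×1032 + 15×313 + 21×302 + 31×173 + 41×510 + 78×1080
  = 66048 + 4695 + 6342 + 5363 + 20910 + 84240 = 187598
Sum of weights = 3410
Weighted mean = 187598 / 3410 = 55.014076
Difference (weighted minus unweighted) = 13.34741

13.35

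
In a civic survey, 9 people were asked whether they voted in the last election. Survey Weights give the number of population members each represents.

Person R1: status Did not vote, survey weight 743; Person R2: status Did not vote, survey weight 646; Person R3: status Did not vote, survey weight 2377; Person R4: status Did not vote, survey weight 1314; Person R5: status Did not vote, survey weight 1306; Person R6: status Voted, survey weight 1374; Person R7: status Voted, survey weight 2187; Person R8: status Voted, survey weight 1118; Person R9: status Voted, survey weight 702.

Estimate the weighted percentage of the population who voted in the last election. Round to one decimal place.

Sum of weights for 'Voted' = 1374 + 2187 + 1118 + 702 = 5381
Total weight = 743 + 646 + 2377 + 1314 + 1306 + 1374 + 2187 + 1118 + 702 = 11767
Weighted proportion = 5381 / 11767 = 0.45729583 → 45.729583%

45.7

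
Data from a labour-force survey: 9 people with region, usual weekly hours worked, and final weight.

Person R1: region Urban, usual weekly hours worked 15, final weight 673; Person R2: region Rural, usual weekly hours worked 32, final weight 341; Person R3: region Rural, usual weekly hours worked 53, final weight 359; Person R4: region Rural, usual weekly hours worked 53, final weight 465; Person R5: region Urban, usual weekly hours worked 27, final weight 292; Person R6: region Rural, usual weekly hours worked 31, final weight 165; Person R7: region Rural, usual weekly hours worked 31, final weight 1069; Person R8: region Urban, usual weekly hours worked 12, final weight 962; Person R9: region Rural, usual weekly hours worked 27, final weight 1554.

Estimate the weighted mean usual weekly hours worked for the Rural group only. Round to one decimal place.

Rural rows: R2, R3, R4, R6, R7, R9
Weighted sum = 32×341 + 53×359 + 53×465 + 31×165 + 31×1069 + 27×1554
  = 10912 + 19027 + 24645 + 5115 + 33139 + 41958 = 134796
Sum of weights = 341 + 359 + 465 + 165 + 1069 + 1554 = 3953
Weighted mean = 134796 / 3953 = 34.099671

34.1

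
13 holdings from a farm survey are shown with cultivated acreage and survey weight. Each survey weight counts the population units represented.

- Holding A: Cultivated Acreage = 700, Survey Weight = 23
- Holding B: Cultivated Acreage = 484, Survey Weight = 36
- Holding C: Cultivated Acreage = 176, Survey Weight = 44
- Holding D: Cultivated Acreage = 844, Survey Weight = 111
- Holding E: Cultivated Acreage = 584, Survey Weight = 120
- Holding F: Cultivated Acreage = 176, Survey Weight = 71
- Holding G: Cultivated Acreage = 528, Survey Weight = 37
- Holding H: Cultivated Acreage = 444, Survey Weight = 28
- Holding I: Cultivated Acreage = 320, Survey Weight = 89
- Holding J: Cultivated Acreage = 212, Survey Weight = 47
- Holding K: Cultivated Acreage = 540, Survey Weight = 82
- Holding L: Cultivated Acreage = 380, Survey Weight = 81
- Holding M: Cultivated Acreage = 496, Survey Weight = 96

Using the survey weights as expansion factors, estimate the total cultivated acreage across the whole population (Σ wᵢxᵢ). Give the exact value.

Weighted total = 410616

410616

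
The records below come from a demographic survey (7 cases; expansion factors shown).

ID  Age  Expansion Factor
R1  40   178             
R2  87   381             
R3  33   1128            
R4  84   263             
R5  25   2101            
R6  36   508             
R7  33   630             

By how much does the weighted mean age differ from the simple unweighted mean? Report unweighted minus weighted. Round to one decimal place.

11.4

Unweighted sum = 338
Unweighted mean = 338 / 7 = 48.285714
Weighted sum = 40×178 + 87×381 + 33×1128 + 84×263 + 25×2101 + 36×508 + 33×630
  = 191186
Sum of weights = 178 + 381 + 1128 + 263 + 2101 + 508 + 630 = 5189
Weighted mean = 191186 / 5189 = 36.844479
Difference (unweighted minus weighted) = 11.441236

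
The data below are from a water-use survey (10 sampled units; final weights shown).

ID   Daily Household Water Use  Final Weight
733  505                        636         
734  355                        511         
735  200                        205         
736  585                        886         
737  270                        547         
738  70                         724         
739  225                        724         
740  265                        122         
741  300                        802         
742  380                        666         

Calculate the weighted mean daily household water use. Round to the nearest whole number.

335

Weighted sum = 505×636 + 355×511 + 200×205 + 585×886 + 270×547 + 70×724 + 225×724 + 265×122 + 300×802 + 380×666
  = 321180 + 181405 + 41000 + 518310 + 147690 + 50680 + 162900 + 32330 + 240600 + 253080 = 1949175
Sum of weights = 636 + 511 + 205 + 886 + 547 + 724 + 724 + 122 + 802 + 666 = 5823
Weighted mean = 1949175 / 5823 = 334.73725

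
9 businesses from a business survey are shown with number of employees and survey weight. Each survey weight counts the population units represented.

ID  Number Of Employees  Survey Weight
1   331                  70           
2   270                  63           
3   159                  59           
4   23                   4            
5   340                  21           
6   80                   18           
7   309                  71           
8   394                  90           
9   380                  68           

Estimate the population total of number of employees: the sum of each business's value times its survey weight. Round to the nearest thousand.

141000

Weighted total = 141472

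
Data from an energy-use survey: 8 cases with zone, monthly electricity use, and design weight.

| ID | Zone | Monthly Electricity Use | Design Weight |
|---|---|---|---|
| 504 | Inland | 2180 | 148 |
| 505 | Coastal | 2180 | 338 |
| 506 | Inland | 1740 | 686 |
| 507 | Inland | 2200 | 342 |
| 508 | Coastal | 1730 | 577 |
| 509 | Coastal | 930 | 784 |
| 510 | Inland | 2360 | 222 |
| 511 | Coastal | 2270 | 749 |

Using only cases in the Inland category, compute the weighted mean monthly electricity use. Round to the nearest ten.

2000

Inland rows: 504, 506, 507, 510
Weighted sum = 2180×148 + 1740×686 + 2200×342 + 2360×222
  = 322640 + 1193640 + 752400 + 523920 = 2792600
Sum of weights = 148 + 686 + 342 + 222 = 1398
Weighted mean = 2792600 / 1398 = 1997.568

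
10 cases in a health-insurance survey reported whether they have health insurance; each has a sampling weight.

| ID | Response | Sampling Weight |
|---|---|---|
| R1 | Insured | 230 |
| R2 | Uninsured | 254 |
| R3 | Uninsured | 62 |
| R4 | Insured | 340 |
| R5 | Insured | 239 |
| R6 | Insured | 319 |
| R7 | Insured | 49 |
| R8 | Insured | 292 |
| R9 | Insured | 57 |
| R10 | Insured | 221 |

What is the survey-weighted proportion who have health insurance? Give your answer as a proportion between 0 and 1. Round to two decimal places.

Sum of weights for 'Insured' = 230 + 340 + 239 + 319 + 49 + 292 + 57 + 221 = 1747
Total weight = 230 + 254 + 62 + 340 + 239 + 319 + 49 + 292 + 57 + 221 = 2063
Weighted proportion = 1747 / 2063 = 0.84682501

0.85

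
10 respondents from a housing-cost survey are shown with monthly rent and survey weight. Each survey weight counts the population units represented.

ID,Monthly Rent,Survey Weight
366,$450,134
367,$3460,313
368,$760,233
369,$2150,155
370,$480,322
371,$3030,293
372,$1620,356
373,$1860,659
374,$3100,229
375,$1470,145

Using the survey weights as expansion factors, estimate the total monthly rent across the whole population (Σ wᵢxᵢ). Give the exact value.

Weighted total = 450×134 + 3460×313 + 760×233 + 2150×155 + 480×322 + 3030×293 + 1620×356 + 1860×659 + 3100×229 + 1470×145
  = 60300 + 1082980 + 177080 + 333250 + 154560 + 887790 + 576720 + 1225740 + 709900 + 213150 = 5421470

5421470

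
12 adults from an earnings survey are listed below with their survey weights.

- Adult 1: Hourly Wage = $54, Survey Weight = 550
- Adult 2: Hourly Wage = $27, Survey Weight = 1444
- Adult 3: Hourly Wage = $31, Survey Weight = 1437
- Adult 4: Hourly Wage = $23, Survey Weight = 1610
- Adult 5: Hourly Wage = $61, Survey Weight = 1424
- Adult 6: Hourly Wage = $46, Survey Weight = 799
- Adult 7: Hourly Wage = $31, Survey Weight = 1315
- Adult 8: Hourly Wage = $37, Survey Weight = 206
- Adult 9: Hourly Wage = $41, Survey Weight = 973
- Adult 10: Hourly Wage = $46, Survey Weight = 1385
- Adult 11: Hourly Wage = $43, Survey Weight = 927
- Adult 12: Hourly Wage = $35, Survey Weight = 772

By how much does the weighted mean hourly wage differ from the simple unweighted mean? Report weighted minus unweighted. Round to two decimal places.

Unweighted sum = 475
Unweighted mean = 475 / 12 = 39.583333
Weighted sum = 54×550 + 27×1444 + 31×1437 + 23×1610 + 61×1424 + 46×799 + 31×1315 + 37×206 + 41×973 + 46×1385 + 43×927 + 35×772
  = 492754
Sum of weights = 550 + 1444 + 1437 + 1610 + 1424 + 799 + 1315 + 206 + 973 + 1385 + 927 + 772 = 12842
Weighted mean = 492754 / 12842 = 38.370503
Difference (weighted minus unweighted) = -1.2128303

-1.21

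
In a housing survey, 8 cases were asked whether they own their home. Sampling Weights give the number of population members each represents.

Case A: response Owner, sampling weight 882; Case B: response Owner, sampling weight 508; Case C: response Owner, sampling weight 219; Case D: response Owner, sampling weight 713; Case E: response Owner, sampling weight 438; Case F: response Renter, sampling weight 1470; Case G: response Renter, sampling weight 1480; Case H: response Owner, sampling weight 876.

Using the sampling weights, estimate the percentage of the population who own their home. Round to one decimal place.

55.2

Sum of weights for 'Owner' = 882 + 508 + 219 + 713 + 438 + 876 = 3636
Total weight = 882 + 508 + 219 + 713 + 438 + 1470 + 1480 + 876 = 6586
Weighted proportion = 3636 / 6586 = 0.55208017 → 55.208017%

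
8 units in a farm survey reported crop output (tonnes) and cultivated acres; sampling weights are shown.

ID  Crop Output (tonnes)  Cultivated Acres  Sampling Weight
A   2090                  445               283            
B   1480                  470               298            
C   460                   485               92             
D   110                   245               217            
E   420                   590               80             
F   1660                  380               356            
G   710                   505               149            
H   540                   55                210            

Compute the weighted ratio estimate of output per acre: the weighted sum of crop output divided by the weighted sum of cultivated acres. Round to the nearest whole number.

Σ wᵢ·y = 1942450
Σ wᵢ·x = 445×283 + 470×298 + 485×92 + 245×217 + 590×80 + 380×356 + 505×149 + 55×210
  = 633055
Ratio = 1942450 / 633055 = 3.0683748

3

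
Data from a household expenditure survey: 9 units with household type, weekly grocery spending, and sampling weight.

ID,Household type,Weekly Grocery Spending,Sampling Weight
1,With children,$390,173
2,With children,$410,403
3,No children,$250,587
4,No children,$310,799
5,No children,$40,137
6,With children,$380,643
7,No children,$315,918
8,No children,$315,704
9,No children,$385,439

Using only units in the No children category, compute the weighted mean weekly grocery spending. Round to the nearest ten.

300

No children rows: 3, 4, 5, 7, 8, 9
Weighted sum = 250×587 + 310×799 + 40×137 + 315×918 + 315×704 + 385×439
  = 146750 + 247690 + 5480 + 289170 + 221760 + 169015 = 1079865
Sum of weights = 3584
Weighted mean = 1079865 / 3584 = 301.30162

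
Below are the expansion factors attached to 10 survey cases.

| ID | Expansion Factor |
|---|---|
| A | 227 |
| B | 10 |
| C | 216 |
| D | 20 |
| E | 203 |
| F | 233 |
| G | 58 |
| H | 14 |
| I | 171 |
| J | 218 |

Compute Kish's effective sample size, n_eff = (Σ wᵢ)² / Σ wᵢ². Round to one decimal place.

Σ wᵢ = 1370
Σ wᵢ² = 51529 + 100 + 46656 + 400 + 41209 + 54289 + 3364 + 196 + 29241 + 47524 = 274508
n_eff = 1370² / 274508 = 1876900 / 274508 = 6.8373235

6.8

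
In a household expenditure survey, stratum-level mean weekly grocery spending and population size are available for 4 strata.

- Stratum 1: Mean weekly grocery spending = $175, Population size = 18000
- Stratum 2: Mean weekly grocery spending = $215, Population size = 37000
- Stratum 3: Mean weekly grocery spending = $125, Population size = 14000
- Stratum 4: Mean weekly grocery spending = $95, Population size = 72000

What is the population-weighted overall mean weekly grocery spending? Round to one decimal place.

Σ Nₕ·x̄ₕ = 175×18000 + 215×37000 + 125×14000 + 95×72000
  = 3150000 + 7955000 + 1750000 + 6840000 = 19695000
Σ Nₕ = 18000 + 37000 + 14000 + 72000 = 141000
Overall mean = 19695000 / 141000 = 139.68085

139.7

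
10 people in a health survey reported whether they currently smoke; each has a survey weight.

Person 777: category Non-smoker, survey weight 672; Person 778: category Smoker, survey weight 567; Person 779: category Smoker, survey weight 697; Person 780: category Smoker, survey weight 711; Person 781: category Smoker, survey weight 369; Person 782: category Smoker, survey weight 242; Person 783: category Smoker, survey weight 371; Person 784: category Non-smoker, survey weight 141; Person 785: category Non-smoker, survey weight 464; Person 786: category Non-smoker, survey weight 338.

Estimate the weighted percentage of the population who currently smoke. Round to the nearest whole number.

Sum of weights for 'Smoker' = 567 + 697 + 711 + 369 + 242 + 371 = 2957
Total weight = 672 + 567 + 697 + 711 + 369 + 242 + 371 + 141 + 464 + 338 = 4572
Weighted proportion = 2957 / 4572 = 0.6467629 → 64.67629%

65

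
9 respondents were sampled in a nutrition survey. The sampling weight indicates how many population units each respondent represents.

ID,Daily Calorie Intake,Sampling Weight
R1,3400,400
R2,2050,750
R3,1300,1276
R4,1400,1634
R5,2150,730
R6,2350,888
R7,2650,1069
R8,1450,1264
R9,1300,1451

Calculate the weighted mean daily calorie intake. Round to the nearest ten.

1800

Weighted sum = 17052150
Sum of weights = 9462
Weighted mean = 17052150 / 9462 = 1802.1718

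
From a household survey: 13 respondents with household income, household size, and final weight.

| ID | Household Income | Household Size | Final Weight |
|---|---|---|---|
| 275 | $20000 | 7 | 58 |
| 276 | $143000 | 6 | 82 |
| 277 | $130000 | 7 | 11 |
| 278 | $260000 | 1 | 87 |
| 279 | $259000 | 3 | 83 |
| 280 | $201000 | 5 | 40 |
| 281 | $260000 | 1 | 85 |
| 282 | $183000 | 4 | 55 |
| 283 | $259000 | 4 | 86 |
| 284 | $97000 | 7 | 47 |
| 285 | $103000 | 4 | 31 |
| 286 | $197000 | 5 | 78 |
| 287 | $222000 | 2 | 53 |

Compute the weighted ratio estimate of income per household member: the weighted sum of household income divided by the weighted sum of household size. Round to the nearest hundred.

50100

Σ wᵢ·y = 155796000
Σ wᵢ·x = 3109
Ratio = 155796000 / 3109 = 50111.29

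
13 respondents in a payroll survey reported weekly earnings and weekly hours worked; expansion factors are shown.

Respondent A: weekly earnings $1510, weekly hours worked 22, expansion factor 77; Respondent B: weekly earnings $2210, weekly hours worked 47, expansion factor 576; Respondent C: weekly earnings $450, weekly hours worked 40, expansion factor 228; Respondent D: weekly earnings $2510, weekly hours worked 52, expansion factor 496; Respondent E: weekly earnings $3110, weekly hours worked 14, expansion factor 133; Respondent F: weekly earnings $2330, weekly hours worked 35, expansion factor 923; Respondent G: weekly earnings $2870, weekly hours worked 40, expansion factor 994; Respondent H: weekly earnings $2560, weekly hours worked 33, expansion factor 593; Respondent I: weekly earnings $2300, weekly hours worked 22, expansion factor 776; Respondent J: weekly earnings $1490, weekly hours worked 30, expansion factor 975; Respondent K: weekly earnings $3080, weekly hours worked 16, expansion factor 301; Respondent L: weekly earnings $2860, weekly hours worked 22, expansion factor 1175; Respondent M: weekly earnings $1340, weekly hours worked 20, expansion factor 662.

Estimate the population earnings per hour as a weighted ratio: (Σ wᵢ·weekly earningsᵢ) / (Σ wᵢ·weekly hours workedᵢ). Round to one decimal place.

73.1

Σ wᵢ·y = 18084080
Σ wᵢ·x = 247402
Ratio = 18084080 / 247402 = 73.095933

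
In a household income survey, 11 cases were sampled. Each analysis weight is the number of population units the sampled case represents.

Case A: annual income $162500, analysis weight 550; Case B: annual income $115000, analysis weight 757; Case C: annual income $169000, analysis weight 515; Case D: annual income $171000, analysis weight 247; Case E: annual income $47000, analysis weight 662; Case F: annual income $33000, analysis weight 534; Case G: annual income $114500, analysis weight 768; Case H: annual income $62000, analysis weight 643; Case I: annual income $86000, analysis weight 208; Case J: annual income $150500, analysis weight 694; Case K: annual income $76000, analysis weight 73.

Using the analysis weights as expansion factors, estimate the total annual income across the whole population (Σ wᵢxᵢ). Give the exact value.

Weighted total = 162500×550 + 115000×757 + 169000×515 + 171000×247 + 47000×662 + 33000×534 + 114500×768 + 62000×643 + 86000×208 + 150500×694 + 76000×73
  = 89375000 + 87055000 + 87035000 + 42237000 + 31114000 + 17622000 + 87936000 + 39866000 + 17888000 + 104447000 + 5548000 = 610123000

610123000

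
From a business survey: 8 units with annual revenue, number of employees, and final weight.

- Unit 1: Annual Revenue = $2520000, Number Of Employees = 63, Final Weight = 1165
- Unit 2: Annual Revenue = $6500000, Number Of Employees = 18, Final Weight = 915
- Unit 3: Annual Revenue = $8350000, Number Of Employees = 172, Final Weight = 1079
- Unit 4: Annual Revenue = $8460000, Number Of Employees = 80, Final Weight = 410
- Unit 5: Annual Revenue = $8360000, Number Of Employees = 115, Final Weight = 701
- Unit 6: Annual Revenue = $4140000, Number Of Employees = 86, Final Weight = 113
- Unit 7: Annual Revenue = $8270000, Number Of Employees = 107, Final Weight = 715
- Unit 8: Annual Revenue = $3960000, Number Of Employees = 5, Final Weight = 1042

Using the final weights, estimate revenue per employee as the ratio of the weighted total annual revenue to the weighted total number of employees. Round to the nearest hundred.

78600

Σ wᵢ·y = 2520000×1165 + 6500000×915 + 8350000×1079 + 8460000×410 + 8360000×701 + 4140000×113 + 8270000×715 + 3960000×1042
  = 37729100000
Σ wᵢ·x = 63×1165 + 18×915 + 172×1079 + 80×410 + 115×701 + 86×113 + 107×715 + 5×1042
  = 73395 + 16470 + 185588 + 32800 + 80615 + 9718 + 76505 + 5210 = 480301
Ratio = 37729100000 / 480301 = 78553.032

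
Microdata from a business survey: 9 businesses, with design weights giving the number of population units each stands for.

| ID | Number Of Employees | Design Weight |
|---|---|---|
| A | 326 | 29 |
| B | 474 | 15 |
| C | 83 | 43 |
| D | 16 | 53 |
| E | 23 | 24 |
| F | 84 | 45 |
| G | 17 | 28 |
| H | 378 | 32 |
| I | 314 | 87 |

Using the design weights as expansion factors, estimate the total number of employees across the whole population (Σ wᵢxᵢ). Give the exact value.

Weighted total = 326×29 + 474×15 + 83×43 + 16×53 + 23×24 + 84×45 + 17×28 + 378×32 + 314×87
  = 9454 + 7110 + 3569 + 848 + 552 + 3780 + 476 + 12096 + 27318 = 65203

65203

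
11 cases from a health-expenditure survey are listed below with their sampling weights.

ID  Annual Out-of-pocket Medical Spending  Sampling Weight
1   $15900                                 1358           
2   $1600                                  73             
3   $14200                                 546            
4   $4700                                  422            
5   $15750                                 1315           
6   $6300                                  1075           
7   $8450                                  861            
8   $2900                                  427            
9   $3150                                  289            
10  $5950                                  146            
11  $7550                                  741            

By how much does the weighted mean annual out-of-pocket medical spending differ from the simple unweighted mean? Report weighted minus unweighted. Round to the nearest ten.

Unweighted sum = 15900 + 1600 + 14200 + 4700 + 15750 + 6300 + 8450 + 2900 + 3150 + 5950 + 7550 = 86450
Unweighted mean = 86450 / 11 = 7859.0909
Weighted sum = 15900×1358 + 1600×73 + 14200×546 + 4700×422 + 15750×1315 + 6300×1075 + 8450×861 + 2900×427 + 3150×289 + 5950×146 + 7550×741
  = 74816700
Sum of weights = 1358 + 73 + 546 + 422 + 1315 + 1075 + 861 + 427 + 289 + 146 + 741 = 7253
Weighted mean = 74816700 / 7253 = 10315.276
Difference (weighted minus unweighted) = 2456.1855

2460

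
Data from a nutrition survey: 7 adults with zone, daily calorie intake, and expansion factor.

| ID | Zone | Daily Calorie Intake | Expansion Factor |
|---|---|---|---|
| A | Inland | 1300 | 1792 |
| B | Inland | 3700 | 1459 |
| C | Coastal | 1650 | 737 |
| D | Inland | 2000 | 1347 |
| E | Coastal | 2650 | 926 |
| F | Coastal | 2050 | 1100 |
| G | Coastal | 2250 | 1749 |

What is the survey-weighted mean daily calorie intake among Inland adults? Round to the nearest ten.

Inland rows: A, B, D
Weighted sum = 1300×1792 + 3700×1459 + 2000×1347
  = 2329600 + 5398300 + 2694000 = 10421900
Sum of weights = 4598
Weighted mean = 10421900 / 4598 = 2266.6159

2270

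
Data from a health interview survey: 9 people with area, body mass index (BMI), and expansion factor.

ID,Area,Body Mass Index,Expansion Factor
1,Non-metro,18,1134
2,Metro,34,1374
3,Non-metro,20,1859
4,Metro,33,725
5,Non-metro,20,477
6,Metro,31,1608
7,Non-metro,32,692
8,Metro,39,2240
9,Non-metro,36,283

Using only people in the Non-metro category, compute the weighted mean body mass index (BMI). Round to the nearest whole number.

Non-metro rows: 1, 3, 5, 7, 9
Weighted sum = 18×1134 + 20×1859 + 20×477 + 32×692 + 36×283
  = 99464
Sum of weights = 1134 + 1859 + 477 + 692 + 283 = 4445
Weighted mean = 99464 / 4445 = 22.376603

22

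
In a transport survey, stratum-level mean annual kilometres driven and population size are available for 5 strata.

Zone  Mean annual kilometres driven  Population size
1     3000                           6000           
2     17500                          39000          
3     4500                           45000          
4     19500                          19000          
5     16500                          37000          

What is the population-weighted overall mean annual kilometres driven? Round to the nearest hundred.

Σ Nₕ·x̄ₕ = 3000×6000 + 17500×39000 + 4500×45000 + 19500×19000 + 16500×37000
  = 18000000 + 682500000 + 202500000 + 370500000 + 610500000 = 1884000000
Σ Nₕ = 6000 + 39000 + 45000 + 19000 + 37000 = 146000
Overall mean = 1884000000 / 146000 = 12904.11

12900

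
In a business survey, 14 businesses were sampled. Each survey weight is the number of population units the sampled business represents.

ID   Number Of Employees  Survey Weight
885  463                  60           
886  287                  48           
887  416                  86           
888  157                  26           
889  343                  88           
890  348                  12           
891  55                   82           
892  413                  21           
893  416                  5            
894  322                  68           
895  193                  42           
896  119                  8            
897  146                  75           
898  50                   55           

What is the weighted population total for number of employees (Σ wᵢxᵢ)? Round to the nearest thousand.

176000

Weighted total = 175691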